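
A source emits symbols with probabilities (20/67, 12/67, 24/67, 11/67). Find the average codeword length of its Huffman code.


Huffman construction (repeatedly merge the two least-probable nodes; each merge adds 1 bit to every symbol beneath it): 11/67 + 12/67 = 23/67; 20/67 + 23/67 = 43/67; 24/67 + 43/67 = 1. Resulting codeword lengths (in the order the probabilities were given): (2, 3, 1, 3). L_avg = sum(p_i * l_i) = 20/67*2 + 12/67*3 + 24/67*1 + 11/67*3 = 133/67 = 1.9851

1.9851 bits


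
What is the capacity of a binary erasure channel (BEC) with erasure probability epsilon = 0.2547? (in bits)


C = 1 - epsilon = 1 - 0.2547 = 0.7453

0.7453 bits


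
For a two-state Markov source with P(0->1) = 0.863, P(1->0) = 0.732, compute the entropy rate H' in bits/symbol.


Stationary distribution: pi_0 = p10/(p01+p10) = 0.4589, pi_1 = 0.5411. Entropy rate H' = pi_0*H(p01) + pi_1*H(p10) = 0.4589*0.5763 + 0.5411*0.8386 = 0.7182

0.7182 bits/symbol


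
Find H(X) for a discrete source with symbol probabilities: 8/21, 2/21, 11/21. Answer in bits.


H = -sum(p_i * log2(p_i)). Terms: -(8/21)*log2(8/21) = 0.530407; -(2/21)*log2(2/21) = 0.323078; -(11/21)*log2(11/21) = 0.488654. H = 0.530407 + 0.323078 + 0.488654 = 1.3421

1.3421 bits


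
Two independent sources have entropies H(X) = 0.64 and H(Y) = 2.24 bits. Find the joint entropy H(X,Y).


For independent variables, H(X,Y) = H(X) + H(Y) = 0.64 + 2.24 = 2.88

2.88 bits


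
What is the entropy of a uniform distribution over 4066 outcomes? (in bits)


H = log2(n) = log2(4066) = 11.9894

11.9894 bits


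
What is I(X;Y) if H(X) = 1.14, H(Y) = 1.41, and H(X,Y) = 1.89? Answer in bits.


I(X;Y) = H(X) + H(Y) - H(X,Y) = 1.14 + 1.41 - 1.89 = 0.66

0.66 bits


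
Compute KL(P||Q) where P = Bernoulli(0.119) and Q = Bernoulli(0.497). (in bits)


KL = p*log2(p/q) + (1-p)*log2((1-p)/(1-q)) = 0.119*log2(0.119/0.497) + 0.881*log2(0.881/0.503) = 0.467

0.467 bits


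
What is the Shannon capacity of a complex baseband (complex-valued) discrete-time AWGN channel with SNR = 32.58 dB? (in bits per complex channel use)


SNR_linear = 10^(32.58/10) = 1811.3401; C = log2(1 + SNR_linear) = log2(1 + 1811.3401) = 10.8236

10.8236 bits/channel use


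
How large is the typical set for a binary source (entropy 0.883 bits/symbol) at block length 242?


log2|A_typical| = nH = 242 * 0.883 = 213.686, so |A_typical| ~ 2^213.686 = 2.118e+64

2.118e+64


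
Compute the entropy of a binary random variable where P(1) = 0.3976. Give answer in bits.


H = -p*log2(p) - (1-p)*log2(1-p). -0.3976*log2(0.3976) = 0.529051; -0.6024*log2(0.6024) = 0.440479. H = 0.529051 + 0.440479 = 0.9695

0.9695 bits


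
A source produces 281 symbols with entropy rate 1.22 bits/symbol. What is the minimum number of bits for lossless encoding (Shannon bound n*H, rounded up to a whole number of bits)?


Minimum bits >= n * H = 281 * 1.22 = 342.82, rounded up to a whole number of bits = 343

343 bits


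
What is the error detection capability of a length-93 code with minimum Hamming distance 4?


Detection capability = d_min - 1 = 4 - 1 = 3

3 errors


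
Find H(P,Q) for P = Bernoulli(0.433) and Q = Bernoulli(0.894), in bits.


H(P,Q) = -p*log2(q) - (1-p)*log2(1-q). -0.433*log2(0.894) = 0.069996; -0.567*log2(0.106) = 1.835869. H(P,Q) = 0.069996 + 1.835869 = 1.9059

1.9059 bits


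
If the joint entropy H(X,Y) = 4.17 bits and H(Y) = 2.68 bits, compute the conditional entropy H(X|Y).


H(X|Y) = H(X,Y) - H(Y) = 4.17 - 2.68 = 1.49

1.49 bits


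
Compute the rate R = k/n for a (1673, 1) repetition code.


Rate = k/n = 1/1673

1/1673


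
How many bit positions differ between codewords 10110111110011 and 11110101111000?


Count differing positions: . ^ . . . . ^ . . . ^ . ^ ^ = 5 differences

5


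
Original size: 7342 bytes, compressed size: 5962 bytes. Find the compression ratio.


Ratio = original / compressed = 7342 / 5962 = 1.2315

1.2315


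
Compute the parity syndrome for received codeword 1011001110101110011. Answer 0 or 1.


Syndrome = XOR of all bits = 1 XOR 0 XOR 1 XOR 1 XOR 0 XOR 0 XOR 1 XOR 1 XOR 1 XOR 0 XOR 1 XOR 0 XOR 1 XOR 1 XOR 1 XOR 0 XOR 0 XOR 1 XOR 1 = 0

0


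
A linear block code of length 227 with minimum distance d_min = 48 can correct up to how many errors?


Correction capability = floor((d-1)/2) = floor((48-1)/2) = 23

23 errors


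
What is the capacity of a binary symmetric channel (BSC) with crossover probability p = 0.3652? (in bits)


H(p) = -p*log2(p) - (1-p)*log2(1-p) = -0.3652*log2(0.3652) - 0.6348*log2(0.6348) = 0.530724 + 0.416191 = 0.9469. C = 1 - H(p) = 1 - 0.9469 = 0.0531

0.0531 bits


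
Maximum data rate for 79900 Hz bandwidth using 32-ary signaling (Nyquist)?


Rate = 2 * B * log2(M) = 2 * 79900 * 5.0 = 799000.0

799000.0 bps


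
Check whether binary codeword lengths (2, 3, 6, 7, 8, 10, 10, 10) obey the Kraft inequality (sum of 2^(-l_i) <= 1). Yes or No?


Kraft sum = sum(2^(-l_i)) = 0.4053, need <= 1. Result: satisfied (a binary prefix-free code with these lengths exists)

Yes


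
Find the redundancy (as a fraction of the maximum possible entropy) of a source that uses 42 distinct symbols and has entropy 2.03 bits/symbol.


H_max = log2(K) = log2(42) = 5.3923 bits/symbol. Redundancy = 1 - H/H_max = 1 - 2.03/5.3923 = 1 - 0.3765 = 0.6235

0.6235


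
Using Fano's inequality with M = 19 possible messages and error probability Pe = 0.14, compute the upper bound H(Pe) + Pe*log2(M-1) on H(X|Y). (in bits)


H(Pe) = -Pe*log2(Pe) - (1-Pe)*log2(1-Pe) = -0.14*log2(0.14) - 0.86*log2(0.86) = 0.397110 + 0.187129 = 0.5842. Pe*log2(M-1) = 0.14*log2(18) = 0.583790. Bound = H(Pe) + Pe*log2(M-1) = 0.397110 + 0.187129 + 0.583790 = 1.168

1.168 bits


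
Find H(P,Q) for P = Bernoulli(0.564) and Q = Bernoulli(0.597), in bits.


H(P,Q) = -p*log2(q) - (1-p)*log2(1-q). -0.564*log2(0.597) = 0.419727; -0.436*log2(0.403) = 0.571661. H(P,Q) = 0.419727 + 0.571661 = 0.9914

0.9914 bits


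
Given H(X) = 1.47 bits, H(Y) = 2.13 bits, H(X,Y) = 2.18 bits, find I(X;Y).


I(X;Y) = H(X) + H(Y) - H(X,Y) = 1.47 + 2.13 - 2.18 = 1.42

1.42 bits


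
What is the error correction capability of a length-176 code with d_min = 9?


Correction capability = floor((d-1)/2) = floor((9-1)/2) = 4

4 errors


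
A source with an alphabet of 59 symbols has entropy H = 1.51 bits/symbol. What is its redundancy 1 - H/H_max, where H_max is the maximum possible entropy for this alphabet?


H_max = log2(K) = log2(59) = 5.8826 bits/symbol. Redundancy = 1 - H/H_max = 1 - 1.51/5.8826 = 1 - 0.2567 = 0.7433

0.7433


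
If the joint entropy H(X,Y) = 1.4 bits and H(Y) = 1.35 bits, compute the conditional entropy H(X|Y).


H(X|Y) = H(X,Y) - H(Y) = 1.4 - 1.35 = 0.05

0.05 bits


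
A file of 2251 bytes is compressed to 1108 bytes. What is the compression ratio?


Ratio = original / compressed = 2251 / 1108 = 2.0316

2.0316


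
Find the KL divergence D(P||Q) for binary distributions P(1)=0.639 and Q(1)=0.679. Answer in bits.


KL = p*log2(p/q) + (1-p)*log2((1-p)/(1-q)) = 0.639*log2(0.639/0.679) + 0.361*log2(0.361/0.321) = 0.0052

0.0052 bits


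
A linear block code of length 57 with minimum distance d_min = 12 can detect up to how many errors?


Detection capability = d_min - 1 = 12 - 1 = 11

11 errors


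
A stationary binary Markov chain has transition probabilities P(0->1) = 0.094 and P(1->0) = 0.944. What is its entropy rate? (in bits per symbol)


Stationary distribution: pi_0 = p10/(p01+p10) = 0.9094, pi_1 = 0.0906. Entropy rate H' = pi_0*H(p01) + pi_1*H(p10) = 0.9094*0.4497 + 0.0906*0.3114 = 0.4372

0.4372 bits/symbol


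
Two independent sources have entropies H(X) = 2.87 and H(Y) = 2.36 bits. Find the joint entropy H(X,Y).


For independent variables, H(X,Y) = H(X) + H(Y) = 2.87 + 2.36 = 5.23

5.23 bits


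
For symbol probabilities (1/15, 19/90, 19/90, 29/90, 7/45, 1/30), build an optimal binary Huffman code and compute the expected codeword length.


Huffman construction (repeatedly merge the two least-probable nodes; each merge adds 1 bit to every symbol beneath it): 1/30 + 1/15 = 1/10; 1/10 + 7/45 = 23/90; 19/90 + 19/90 = 19/45; 23/90 + 29/90 = 26/45; 19/45 + 26/45 = 1. Resulting codeword lengths (in the order the probabilities were given): (4, 2, 2, 2, 3, 4). L_avg = sum(p_i * l_i) = 1/15*4 + 19/90*2 + 19/90*2 + 29/90*2 + 7/45*3 + 1/30*4 = 106/45 = 2.3556

2.3556 bits


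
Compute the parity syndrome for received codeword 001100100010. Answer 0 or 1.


Syndrome = XOR of all bits = 0 XOR 0 XOR 1 XOR 1 XOR 0 XOR 0 XOR 1 XOR 0 XOR 0 XOR 0 XOR 1 XOR 0 = 0

0


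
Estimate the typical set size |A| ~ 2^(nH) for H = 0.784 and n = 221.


log2|A_typical| = nH = 221 * 0.784 = 173.264, so |A_typical| ~ 2^173.264 = 1.438e+52

1.438e+52


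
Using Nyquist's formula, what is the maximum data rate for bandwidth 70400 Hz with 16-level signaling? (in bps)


Rate = 2 * B * log2(M) = 2 * 70400 * 4.0 = 563200.0

563200.0 bps


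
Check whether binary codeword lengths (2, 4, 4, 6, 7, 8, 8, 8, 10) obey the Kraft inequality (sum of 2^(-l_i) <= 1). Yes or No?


Kraft sum = sum(2^(-l_i)) = 0.4111, need <= 1. Result: satisfied (a binary prefix-free code with these lengths exists)

Yes


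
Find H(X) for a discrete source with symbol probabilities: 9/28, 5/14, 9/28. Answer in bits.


H = -sum(p_i * log2(p_i)). Terms: -(9/28)*log2(9/28) = 0.526317; -(5/14)*log2(5/14) = 0.530510; -(9/28)*log2(9/28) = 0.526317. H = 0.526317 + 0.530510 + 0.526317 = 1.5831

1.5831 bits


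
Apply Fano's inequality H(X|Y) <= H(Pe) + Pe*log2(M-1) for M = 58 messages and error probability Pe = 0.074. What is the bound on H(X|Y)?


H(Pe) = -Pe*log2(Pe) - (1-Pe)*log2(1-Pe) = -0.074*log2(0.074) - 0.926*log2(0.926) = 0.277968 + 0.102708 = 0.3807. Pe*log2(M-1) = 0.074*log2(57) = 0.431634. Bound = H(Pe) + Pe*log2(M-1) = 0.277968 + 0.102708 + 0.431634 = 0.8123

0.8123 bits


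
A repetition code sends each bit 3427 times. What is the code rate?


Rate = k/n = 1/3427

1/3427


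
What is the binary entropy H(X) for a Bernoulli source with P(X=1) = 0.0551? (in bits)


H = -p*log2(p) - (1-p)*log2(1-p). -0.0551*log2(0.0551) = 0.230417; -0.9449*log2(0.9449) = 0.077261. H = 0.230417 + 0.077261 = 0.3077

0.3077 bits


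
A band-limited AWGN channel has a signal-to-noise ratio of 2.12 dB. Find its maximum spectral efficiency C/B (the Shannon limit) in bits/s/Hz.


SNR_linear = 10^(2.12/10) = 1.6293; C/B = log2(1 + SNR_linear) = log2(1 + 1.6293) = 1.3947

1.3947 bits/s/Hz


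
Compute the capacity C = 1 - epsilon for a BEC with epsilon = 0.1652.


C = 1 - epsilon = 1 - 0.1652 = 0.8348

0.8348 bits


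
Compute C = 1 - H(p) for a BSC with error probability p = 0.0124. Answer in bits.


H(p) = -p*log2(p) - (1-p)*log2(1-p) = -0.0124*log2(0.0124) - 0.9876*log2(0.9876) = 0.078536 + 0.017778 = 0.0963. C = 1 - H(p) = 1 - 0.0963 = 0.9037

0.9037 bits


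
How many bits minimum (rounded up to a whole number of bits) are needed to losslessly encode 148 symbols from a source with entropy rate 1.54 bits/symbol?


Minimum bits >= n * H = 148 * 1.54 = 227.92, rounded up to a whole number of bits = 228

228 bits


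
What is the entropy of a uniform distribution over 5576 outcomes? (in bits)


H = log2(n) = log2(5576) = 12.445

12.445 bits


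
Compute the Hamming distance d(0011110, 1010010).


Count differing positions: ^ . . ^ ^ . . = 3 differences

3


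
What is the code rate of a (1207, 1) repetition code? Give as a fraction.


Rate = k/n = 1/1207

1/1207


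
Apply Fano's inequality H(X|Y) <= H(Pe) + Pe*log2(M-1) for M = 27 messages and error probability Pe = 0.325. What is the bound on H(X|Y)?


H(Pe) = -Pe*log2(Pe) - (1-Pe)*log2(1-Pe) = -0.325*log2(0.325) - 0.675*log2(0.675) = 0.526984 + 0.382752 = 0.9097. Pe*log2(M-1) = 0.325*log2(26) = 1.527643. Bound = H(Pe) + Pe*log2(M-1) = 0.526984 + 0.382752 + 1.527643 = 2.4374

2.4374 bits


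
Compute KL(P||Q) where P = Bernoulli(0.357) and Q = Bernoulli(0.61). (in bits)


KL = p*log2(p/q) + (1-p)*log2((1-p)/(1-q)) = 0.357*log2(0.357/0.61) + 0.643*log2(0.643/0.39) = 0.1879

0.1879 bits


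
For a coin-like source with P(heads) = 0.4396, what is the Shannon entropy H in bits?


H = -p*log2(p) - (1-p)*log2(1-p). -0.4396*log2(0.4396) = 0.521250; -0.5604*log2(0.5604) = 0.468198. H = 0.521250 + 0.468198 = 0.9894

0.9894 bits


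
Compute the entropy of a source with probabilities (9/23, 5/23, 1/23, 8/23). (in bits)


H = -sum(p_i * log2(p_i)). Terms: -(9/23)*log2(9/23) = 0.529684; -(5/23)*log2(5/23) = 0.478616; -(1/23)*log2(1/23) = 0.196677; -(8/23)*log2(8/23) = 0.529935. H = 0.529684 + 0.478616 + 0.196677 + 0.529935 = 1.7349

1.7349 bits


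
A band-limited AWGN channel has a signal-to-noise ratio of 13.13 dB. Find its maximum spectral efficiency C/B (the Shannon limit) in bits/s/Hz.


SNR_linear = 10^(13.13/10) = 20.5589; C/B = log2(1 + SNR_linear) = log2(1 + 20.5589) = 4.4302

4.4302 bits/s/Hz


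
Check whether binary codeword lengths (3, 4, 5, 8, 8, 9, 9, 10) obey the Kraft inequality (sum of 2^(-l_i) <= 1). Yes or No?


Kraft sum = sum(2^(-l_i)) = 0.2314, need <= 1. Result: satisfied (a binary prefix-free code with these lengths exists)

Yes


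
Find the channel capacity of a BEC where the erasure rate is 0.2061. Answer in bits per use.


C = 1 - epsilon = 1 - 0.2061 = 0.7939

0.7939 bits


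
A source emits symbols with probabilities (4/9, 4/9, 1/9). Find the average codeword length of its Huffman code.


Huffman construction (repeatedly merge the two least-probable nodes; each merge adds 1 bit to every symbol beneath it): 1/9 + 4/9 = 5/9; 4/9 + 5/9 = 1. Resulting codeword lengths (in the order the probabilities were given): (2, 1, 2). L_avg = sum(p_i * l_i) = 4/9*2 + 4/9*1 + 1/9*2 = 14/9 = 1.5556

1.5556 bits


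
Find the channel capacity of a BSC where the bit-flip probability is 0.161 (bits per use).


H(p) = -p*log2(p) - (1-p)*log2(1-p) = -0.161*log2(0.161) - 0.839*log2(0.839) = 0.424214 + 0.212483 = 0.6367. C = 1 - H(p) = 1 - 0.6367 = 0.3633

0.3633 bits


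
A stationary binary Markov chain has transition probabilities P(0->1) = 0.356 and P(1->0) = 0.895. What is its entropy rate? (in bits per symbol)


Stationary distribution: pi_0 = p10/(p01+p10) = 0.7154, pi_1 = 0.2846. Entropy rate H' = pi_0*H(p01) + pi_1*H(p10) = 0.7154*0.9393 + 0.2846*0.4846 = 0.8099

0.8099 bits/symbol


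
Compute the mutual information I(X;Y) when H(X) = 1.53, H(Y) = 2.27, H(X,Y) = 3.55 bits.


I(X;Y) = H(X) + H(Y) - H(X,Y) = 1.53 + 2.27 - 3.55 = 0.25

0.25 bits


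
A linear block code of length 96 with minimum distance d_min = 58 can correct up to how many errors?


Correction capability = floor((d-1)/2) = floor((58-1)/2) = 28

28 errors


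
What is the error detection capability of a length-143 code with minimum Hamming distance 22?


Detection capability = d_min - 1 = 22 - 1 = 21

21 errors


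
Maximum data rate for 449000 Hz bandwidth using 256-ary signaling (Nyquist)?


Rate = 2 * B * log2(M) = 2 * 449000 * 8.0 = 7184000.0

7184000.0 bps


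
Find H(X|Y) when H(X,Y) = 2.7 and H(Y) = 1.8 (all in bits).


H(X|Y) = H(X,Y) - H(Y) = 2.7 - 1.8 = 0.9

0.9 bits


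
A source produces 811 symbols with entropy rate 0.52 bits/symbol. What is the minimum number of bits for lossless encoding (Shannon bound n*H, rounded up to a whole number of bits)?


Minimum bits >= n * H = 811 * 0.52 = 421.72, rounded up to a whole number of bits = 422

422 bits


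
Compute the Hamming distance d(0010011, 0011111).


Count differing positions: . . . ^ ^ . . = 2 differences

2


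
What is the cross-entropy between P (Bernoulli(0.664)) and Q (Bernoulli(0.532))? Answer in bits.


H(P,Q) = -p*log2(q) - (1-p)*log2(1-q). -0.664*log2(0.532) = 0.604573; -0.336*log2(0.468) = 0.368061. H(P,Q) = 0.604573 + 0.368061 = 0.9726

0.9726 bits


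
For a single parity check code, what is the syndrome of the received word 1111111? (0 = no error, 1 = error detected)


Syndrome = XOR of all bits = 1 XOR 1 XOR 1 XOR 1 XOR 1 XOR 1 XOR 1 = 1

1


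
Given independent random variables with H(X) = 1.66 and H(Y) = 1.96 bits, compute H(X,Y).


For independent variables, H(X,Y) = H(X) + H(Y) = 1.66 + 1.96 = 3.62

3.62 bits


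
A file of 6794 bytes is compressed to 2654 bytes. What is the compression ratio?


Ratio = original / compressed = 6794 / 2654 = 2.5599

2.5599


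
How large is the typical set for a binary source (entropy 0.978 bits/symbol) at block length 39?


log2|A_typical| = nH = 39 * 0.978 = 38.142, so |A_typical| ~ 2^38.142 = 3.033e+11

3.033e+11


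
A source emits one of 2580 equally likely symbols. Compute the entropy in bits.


H = log2(n) = log2(2580) = 11.3332

11.3332 bits


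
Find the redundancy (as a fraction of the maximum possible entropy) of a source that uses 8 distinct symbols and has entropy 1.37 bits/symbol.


H_max = log2(K) = log2(8) = 3.0 bits/symbol. Redundancy = 1 - H/H_max = 1 - 1.37/3.0 = 1 - 0.4567 = 0.5433

0.5433


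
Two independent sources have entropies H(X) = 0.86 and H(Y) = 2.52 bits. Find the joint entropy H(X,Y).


For independent variables, H(X,Y) = H(X) + H(Y) = 0.86 + 2.52 = 3.38

3.38 bits


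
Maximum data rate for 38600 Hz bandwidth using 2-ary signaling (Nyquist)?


Rate = 2 * B * log2(M) = 2 * 38600 * 1.0 = 77200.0

77200.0 bps


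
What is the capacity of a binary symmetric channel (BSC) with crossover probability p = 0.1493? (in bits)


H(p) = -p*log2(p) - (1-p)*log2(1-p) = -0.1493*log2(0.1493) - 0.8507*log2(0.8507) = 0.409636 + 0.198449 = 0.6081. C = 1 - H(p) = 1 - 0.6081 = 0.3919

0.3919 bits


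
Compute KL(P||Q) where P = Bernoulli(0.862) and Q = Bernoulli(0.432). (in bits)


KL = p*log2(p/q) + (1-p)*log2((1-p)/(1-q)) = 0.862*log2(0.862/0.432) + 0.138*log2(0.138/0.568) = 0.5774

0.5774 bits


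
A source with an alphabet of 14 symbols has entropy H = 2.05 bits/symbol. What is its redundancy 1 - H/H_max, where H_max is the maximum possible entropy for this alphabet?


H_max = log2(K) = log2(14) = 3.8074 bits/symbol. Redundancy = 1 - H/H_max = 1 - 2.05/3.8074 = 1 - 0.5384 = 0.4616

0.4616


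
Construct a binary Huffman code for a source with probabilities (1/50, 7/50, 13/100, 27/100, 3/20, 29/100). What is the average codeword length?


Huffman construction (repeatedly merge the two least-probable nodes; each merge adds 1 bit to every symbol beneath it): 1/50 + 13/100 = 3/20; 7/50 + 3/20 = 29/100; 3/20 + 27/100 = 21/50; 29/100 + 29/100 = 29/50; 21/50 + 29/50 = 1. Resulting codeword lengths (in the order the probabilities were given): (3, 3, 3, 2, 3, 2). L_avg = sum(p_i * l_i) = 1/50*3 + 7/50*3 + 13/100*3 + 27/100*2 + 3/20*3 + 29/100*2 = 61/25 = 2.44

2.44 bits


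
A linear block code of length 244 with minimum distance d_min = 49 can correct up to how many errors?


Correction capability = floor((d-1)/2) = floor((49-1)/2) = 24

24 errors


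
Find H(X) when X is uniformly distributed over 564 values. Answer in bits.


H = log2(n) = log2(564) = 9.1396

9.1396 bits


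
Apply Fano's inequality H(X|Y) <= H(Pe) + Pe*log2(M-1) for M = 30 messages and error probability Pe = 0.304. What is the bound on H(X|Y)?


H(Pe) = -Pe*log2(Pe) - (1-Pe)*log2(1-Pe) = -0.304*log2(0.304) - 0.696*log2(0.696) = 0.522228 + 0.363897 = 0.8861. Pe*log2(M-1) = 0.304*log2(29) = 1.476826. Bound = H(Pe) + Pe*log2(M-1) = 0.522228 + 0.363897 + 1.476826 = 2.363

2.363 bits


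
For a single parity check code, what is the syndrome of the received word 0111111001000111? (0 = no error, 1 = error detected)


Syndrome = XOR of all bits = 0 XOR 1 XOR 1 XOR 1 XOR 1 XOR 1 XOR 1 XOR 0 XOR 0 XOR 1 XOR 0 XOR 0 XOR 0 XOR 1 XOR 1 XOR 1 = 0

0


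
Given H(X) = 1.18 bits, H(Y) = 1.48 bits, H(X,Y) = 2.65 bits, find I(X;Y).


I(X;Y) = H(X) + H(Y) - H(X,Y) = 1.18 + 1.48 - 2.65 = 0.01

0.01 bits


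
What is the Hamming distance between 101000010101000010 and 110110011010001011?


Count differing positions: . ^ ^ ^ ^ . . . ^ ^ ^ ^ . . ^ . . ^ = 10 differences

10


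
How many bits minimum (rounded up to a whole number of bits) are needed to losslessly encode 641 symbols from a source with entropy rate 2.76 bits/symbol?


Minimum bits >= n * H = 641 * 2.76 = 1769.16, rounded up to a whole number of bits = 1770

1770 bits


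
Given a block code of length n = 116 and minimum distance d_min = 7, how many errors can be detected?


Detection capability = d_min - 1 = 7 - 1 = 6

6 errors


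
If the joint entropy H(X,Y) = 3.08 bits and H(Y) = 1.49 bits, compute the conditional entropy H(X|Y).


H(X|Y) = H(X,Y) - H(Y) = 3.08 - 1.49 = 1.59

1.59 bits


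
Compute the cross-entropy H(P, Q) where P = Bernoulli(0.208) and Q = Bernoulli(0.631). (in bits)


H(P,Q) = -p*log2(q) - (1-p)*log2(1-q). -0.208*log2(0.631) = 0.138172; -0.792*log2(0.369) = 1.139139. H(P,Q) = 0.138172 + 1.139139 = 1.2773

1.2773 bits


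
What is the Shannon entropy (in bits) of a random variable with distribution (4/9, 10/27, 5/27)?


H = -sum(p_i * log2(p_i)). Terms: -(4/9)*log2(4/9) = 0.519967; -(10/27)*log2(10/27) = 0.530726; -(5/27)*log2(5/27) = 0.450548. H = 0.519967 + 0.530726 + 0.450548 = 1.5012

1.5012 bits


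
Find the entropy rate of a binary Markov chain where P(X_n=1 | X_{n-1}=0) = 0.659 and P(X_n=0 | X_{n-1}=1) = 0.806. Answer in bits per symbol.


Stationary distribution: pi_0 = p10/(p01+p10) = 0.5502, pi_1 = 0.4498. Entropy rate H' = pi_0*H(p01) + pi_1*H(p10) = 0.5502*0.9258 + 0.4498*0.7098 = 0.8286

0.8286 bits/symbol


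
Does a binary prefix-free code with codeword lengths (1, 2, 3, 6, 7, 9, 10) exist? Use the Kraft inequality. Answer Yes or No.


Kraft sum = sum(2^(-l_i)) = 0.9014, need <= 1. Result: satisfied (a binary prefix-free code with these lengths exists)

Yes


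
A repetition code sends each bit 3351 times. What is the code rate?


Rate = k/n = 1/3351

1/3351


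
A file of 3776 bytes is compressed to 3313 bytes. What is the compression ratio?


Ratio = original / compressed = 3776 / 3313 = 1.1398

1.1398


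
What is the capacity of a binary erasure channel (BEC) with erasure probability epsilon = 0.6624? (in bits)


C = 1 - epsilon = 1 - 0.6624 = 0.3376

0.3376 bits


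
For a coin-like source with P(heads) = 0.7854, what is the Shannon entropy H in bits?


H = -p*log2(p) - (1-p)*log2(1-p). -0.7854*log2(0.7854) = 0.273712; -0.2146*log2(0.2146) = 0.476472. H = 0.273712 + 0.476472 = 0.7502

0.7502 bits


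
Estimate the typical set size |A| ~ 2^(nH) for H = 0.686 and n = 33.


log2|A_typical| = nH = 33 * 0.686 = 22.638, so |A_typical| ~ 2^22.638 = 6.527e+06

6.527e+06


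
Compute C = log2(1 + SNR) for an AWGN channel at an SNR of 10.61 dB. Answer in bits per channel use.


SNR_linear = 10^(10.61/10) = 11.508; C = log2(1 + SNR_linear) = log2(1 + 11.508) = 3.6448

3.6448 bits/channel use


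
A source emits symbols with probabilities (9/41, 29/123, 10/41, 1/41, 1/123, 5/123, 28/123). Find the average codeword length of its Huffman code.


Huffman construction (repeatedly merge the two least-probable nodes; each merge adds 1 bit to every symbol beneath it): 1/123 + 1/41 = 4/123; 4/123 + 5/123 = 3/41; 3/41 + 9/41 = 12/41; 28/123 + 29/123 = 19/41; 10/41 + 12/41 = 22/41; 19/41 + 22/41 = 1. Resulting codeword lengths (in the order the probabilities were given): (3, 2, 2, 5, 5, 4, 2). L_avg = sum(p_i * l_i) = 9/41*3 + 29/123*2 + 10/41*2 + 1/41*5 + 1/123*5 + 5/123*4 + 28/123*2 = 295/123 = 2.3984

2.3984 bits


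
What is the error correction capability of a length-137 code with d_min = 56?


Correction capability = floor((d-1)/2) = floor((56-1)/2) = 27

27 errors


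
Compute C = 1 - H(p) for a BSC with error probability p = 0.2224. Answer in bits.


H(p) = -p*log2(p) - (1-p)*log2(1-p) = -0.2224*log2(0.2224) - 0.7776*log2(0.7776) = 0.482335 + 0.282191 = 0.7645. C = 1 - H(p) = 1 - 0.7645 = 0.2355

0.2355 bits


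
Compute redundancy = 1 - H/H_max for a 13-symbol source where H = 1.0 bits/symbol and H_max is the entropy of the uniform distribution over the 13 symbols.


H_max = log2(K) = log2(13) = 3.7004 bits/symbol. Redundancy = 1 - H/H_max = 1 - 1.0/3.7004 = 1 - 0.2702 = 0.7298

0.7298


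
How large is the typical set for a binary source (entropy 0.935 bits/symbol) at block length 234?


log2|A_typical| = nH = 234 * 0.935 = 218.79, so |A_typical| ~ 2^218.79 = 7.284e+65

7.284e+65


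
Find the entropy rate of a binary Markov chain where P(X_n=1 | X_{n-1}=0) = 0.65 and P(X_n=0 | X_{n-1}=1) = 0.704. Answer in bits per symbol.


Stationary distribution: pi_0 = p10/(p01+p10) = 0.5199, pi_1 = 0.4801. Entropy rate H' = pi_0*H(p01) + pi_1*H(p10) = 0.5199*0.9341 + 0.4801*0.8763 = 0.9064

0.9064 bits/symbol


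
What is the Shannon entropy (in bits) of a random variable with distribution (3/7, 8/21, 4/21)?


H = -sum(p_i * log2(p_i)). Terms: -(3/7)*log2(3/7) = 0.523882; -(8/21)*log2(8/21) = 0.530407; -(4/21)*log2(4/21) = 0.455680. H = 0.523882 + 0.530407 + 0.455680 = 1.51

1.51 bits


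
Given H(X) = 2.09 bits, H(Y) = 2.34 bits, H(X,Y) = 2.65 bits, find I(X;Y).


I(X;Y) = H(X) + H(Y) - H(X,Y) = 2.09 + 2.34 - 2.65 = 1.78

1.78 bits


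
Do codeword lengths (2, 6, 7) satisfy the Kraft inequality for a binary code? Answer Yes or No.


Kraft sum = sum(2^(-l_i)) = 0.2734, need <= 1. Result: satisfied (a binary prefix-free code with these lengths exists)

Yes


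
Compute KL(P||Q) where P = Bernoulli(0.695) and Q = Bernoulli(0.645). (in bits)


KL = p*log2(p/q) + (1-p)*log2((1-p)/(1-q)) = 0.695*log2(0.695/0.645) + 0.305*log2(0.305/0.355) = 0.0081

0.0081 bits


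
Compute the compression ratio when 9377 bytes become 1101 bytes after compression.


Ratio = original / compressed = 9377 / 1101 = 8.5168

8.5168


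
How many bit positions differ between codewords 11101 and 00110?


Count differing positions: ^ ^ . ^ ^ = 4 differences

4


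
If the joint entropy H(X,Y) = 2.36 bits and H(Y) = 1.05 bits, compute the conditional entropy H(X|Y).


H(X|Y) = H(X,Y) - H(Y) = 2.36 - 1.05 = 1.31

1.31 bits


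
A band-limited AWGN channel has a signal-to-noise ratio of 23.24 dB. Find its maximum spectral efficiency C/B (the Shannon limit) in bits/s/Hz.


SNR_linear = 10^(23.24/10) = 210.8628; C/B = log2(1 + SNR_linear) = log2(1 + 210.8628) = 7.727

7.727 bits/s/Hz


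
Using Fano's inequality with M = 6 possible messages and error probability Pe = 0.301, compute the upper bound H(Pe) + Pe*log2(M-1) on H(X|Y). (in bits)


H(Pe) = -Pe*log2(Pe) - (1-Pe)*log2(1-Pe) = -0.301*log2(0.301) - 0.699*log2(0.699) = 0.521382 + 0.361128 = 0.8825. Pe*log2(M-1) = 0.301*log2(5) = 0.698900. Bound = H(Pe) + Pe*log2(M-1) = 0.521382 + 0.361128 + 0.698900 = 1.5814

1.5814 bits


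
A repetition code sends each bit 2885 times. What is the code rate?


Rate = k/n = 1/2885

1/2885


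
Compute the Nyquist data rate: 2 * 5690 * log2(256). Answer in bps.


Rate = 2 * B * log2(M) = 2 * 5690 * 8.0 = 91040.0

91040.0 bps


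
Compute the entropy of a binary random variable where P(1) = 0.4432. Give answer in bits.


H = -p*log2(p) - (1-p)*log2(1-p). -0.4432*log2(0.4432) = 0.520304; -0.5568*log2(0.5568) = 0.470367. H = 0.520304 + 0.470367 = 0.9907

0.9907 bits


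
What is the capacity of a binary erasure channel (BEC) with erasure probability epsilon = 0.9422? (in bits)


C = 1 - epsilon = 1 - 0.9422 = 0.0578

0.0578 bits


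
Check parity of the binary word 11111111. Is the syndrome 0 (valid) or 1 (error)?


Syndrome = XOR of all bits = 1 XOR 1 XOR 1 XOR 1 XOR 1 XOR 1 XOR 1 XOR 1 = 0

0


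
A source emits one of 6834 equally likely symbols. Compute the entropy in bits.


H = log2(n) = log2(6834) = 12.7385

12.7385 bits


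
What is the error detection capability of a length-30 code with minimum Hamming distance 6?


Detection capability = d_min - 1 = 6 - 1 = 5

5 errors


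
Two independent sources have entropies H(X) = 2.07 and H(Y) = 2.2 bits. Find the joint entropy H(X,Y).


For independent variables, H(X,Y) = H(X) + H(Y) = 2.07 + 2.2 = 4.27

4.27 bits


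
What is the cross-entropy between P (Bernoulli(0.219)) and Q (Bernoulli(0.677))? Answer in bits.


H(P,Q) = -p*log2(q) - (1-p)*log2(1-q). -0.219*log2(0.677) = 0.123247; -0.781*log2(0.323) = 1.273338. H(P,Q) = 0.123247 + 1.273338 = 1.3966

1.3966 bits


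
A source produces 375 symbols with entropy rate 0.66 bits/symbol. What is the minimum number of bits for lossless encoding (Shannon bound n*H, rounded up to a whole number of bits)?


Minimum bits >= n * H = 375 * 0.66 = 247.5, rounded up to a whole number of bits = 248

248 bits


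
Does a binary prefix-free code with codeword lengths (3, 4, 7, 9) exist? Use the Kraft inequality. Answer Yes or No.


Kraft sum = sum(2^(-l_i)) = 0.1973, need <= 1. Result: satisfied (a binary prefix-free code with these lengths exists)

Yes


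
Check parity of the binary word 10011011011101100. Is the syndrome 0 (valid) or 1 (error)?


Syndrome = XOR of all bits = 1 XOR 0 XOR 0 XOR 1 XOR 1 XOR 0 XOR 1 XOR 1 XOR 0 XOR 1 XOR 1 XOR 1 XOR 0 XOR 1 XOR 1 XOR 0 XOR 0 = 0

0


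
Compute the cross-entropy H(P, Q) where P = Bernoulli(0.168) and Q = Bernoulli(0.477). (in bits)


H(P,Q) = -p*log2(q) - (1-p)*log2(1-q). -0.168*log2(0.477) = 0.179414; -0.832*log2(0.523) = 0.778017. H(P,Q) = 0.179414 + 0.778017 = 0.9574

0.9574 bits


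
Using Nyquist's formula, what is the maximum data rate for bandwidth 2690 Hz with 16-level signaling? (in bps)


Rate = 2 * B * log2(M) = 2 * 2690 * 4.0 = 21520.0

21520.0 bps


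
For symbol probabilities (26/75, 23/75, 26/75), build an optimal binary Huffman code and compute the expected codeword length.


Huffman construction (repeatedly merge the two least-probable nodes; each merge adds 1 bit to every symbol beneath it): 23/75 + 26/75 = 49/75; 26/75 + 49/75 = 1. Resulting codeword lengths (in the order the probabilities were given): (2, 2, 1). L_avg = sum(p_i * l_i) = 26/75*2 + 23/75*2 + 26/75*1 = 124/75 = 1.6533

1.6533 bits


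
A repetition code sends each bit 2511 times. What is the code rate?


Rate = k/n = 1/2511

1/2511


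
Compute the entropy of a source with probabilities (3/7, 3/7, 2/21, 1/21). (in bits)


H = -sum(p_i * log2(p_i)). Terms: -(3/7)*log2(3/7) = 0.523882; -(3/7)*log2(3/7) = 0.523882; -(2/21)*log2(2/21) = 0.323078; -(1/21)*log2(1/21) = 0.209158. H = 0.523882 + 0.523882 + 0.323078 + 0.209158 = 1.58

1.58 bits


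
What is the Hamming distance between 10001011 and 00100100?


Count differing positions: ^ . ^ . ^ ^ ^ ^ = 6 differences

6


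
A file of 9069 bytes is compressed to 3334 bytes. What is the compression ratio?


Ratio = original / compressed = 9069 / 3334 = 2.7202

2.7202


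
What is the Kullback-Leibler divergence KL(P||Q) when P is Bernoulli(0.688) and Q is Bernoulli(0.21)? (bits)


KL = p*log2(p/q) + (1-p)*log2((1-p)/(1-q)) = 0.688*log2(0.688/0.21) + 0.312*log2(0.312/0.79) = 0.7597

0.7597 bits


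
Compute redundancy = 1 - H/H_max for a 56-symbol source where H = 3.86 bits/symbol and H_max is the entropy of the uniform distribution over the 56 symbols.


H_max = log2(K) = log2(56) = 5.8074 bits/symbol. Redundancy = 1 - H/H_max = 1 - 3.86/5.8074 = 1 - 0.6647 = 0.3353

0.3353


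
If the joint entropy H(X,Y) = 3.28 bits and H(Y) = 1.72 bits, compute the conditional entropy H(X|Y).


H(X|Y) = H(X,Y) - H(Y) = 3.28 - 1.72 = 1.56

1.56 bits


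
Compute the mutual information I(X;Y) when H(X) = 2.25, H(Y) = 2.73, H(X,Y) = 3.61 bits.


I(X;Y) = H(X) + H(Y) - H(X,Y) = 2.25 + 2.73 - 3.61 = 1.37

1.37 bits


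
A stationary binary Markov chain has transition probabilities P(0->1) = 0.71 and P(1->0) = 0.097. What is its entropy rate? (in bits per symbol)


Stationary distribution: pi_0 = p10/(p01+p10) = 0.1202, pi_1 = 0.8798. Entropy rate H' = pi_0*H(p01) + pi_1*H(p10) = 0.1202*0.8687 + 0.8798*0.4594 = 0.5086

0.5086 bits/symbol


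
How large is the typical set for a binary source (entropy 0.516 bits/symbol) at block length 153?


log2|A_typical| = nH = 153 * 0.516 = 78.948, so |A_typical| ~ 2^78.948 = 5.831e+23

5.831e+23


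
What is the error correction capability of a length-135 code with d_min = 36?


Correction capability = floor((d-1)/2) = floor((36-1)/2) = 17

17 errors


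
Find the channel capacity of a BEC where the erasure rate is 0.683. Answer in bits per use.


C = 1 - epsilon = 1 - 0.683 = 0.317

0.317 bits


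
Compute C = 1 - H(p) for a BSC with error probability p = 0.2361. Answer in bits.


H(p) = -p*log2(p) - (1-p)*log2(1-p) = -0.2361*log2(0.2361) - 0.7639*log2(0.7639) = 0.491685 + 0.296809 = 0.7885. C = 1 - H(p) = 1 - 0.7885 = 0.2115

0.2115 bits


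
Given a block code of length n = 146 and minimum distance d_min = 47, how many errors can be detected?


Detection capability = d_min - 1 = 47 - 1 = 46

46 errors


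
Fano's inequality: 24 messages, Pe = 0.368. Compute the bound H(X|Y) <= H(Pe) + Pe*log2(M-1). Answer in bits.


H(Pe) = -Pe*log2(Pe) - (1-Pe)*log2(1-Pe) = -0.368*log2(0.368) - 0.632*log2(0.632) = 0.530738 + 0.418386 = 0.9491. Pe*log2(M-1) = 0.368*log2(23) = 1.664671. Bound = H(Pe) + Pe*log2(M-1) = 0.530738 + 0.418386 + 1.664671 = 2.6138

2.6138 bits


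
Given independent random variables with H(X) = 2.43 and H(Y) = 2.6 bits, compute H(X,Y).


For independent variables, H(X,Y) = H(X) + H(Y) = 2.43 + 2.6 = 5.03

5.03 bits


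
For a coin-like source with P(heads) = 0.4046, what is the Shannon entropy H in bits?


H = -p*log2(p) - (1-p)*log2(1-p). -0.4046*log2(0.4046) = 0.528178; -0.5954*log2(0.5954) = 0.445400. H = 0.528178 + 0.445400 = 0.9736

0.9736 bits


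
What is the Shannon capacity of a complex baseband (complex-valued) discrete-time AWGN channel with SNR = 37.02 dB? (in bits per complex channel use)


SNR_linear = 10^(37.02/10) = 5035.0061; C = log2(1 + SNR_linear) = log2(1 + 5035.0061) = 12.2981

12.2981 bits/channel use


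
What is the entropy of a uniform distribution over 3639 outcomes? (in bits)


H = log2(n) = log2(3639) = 11.8293

11.8293 bits


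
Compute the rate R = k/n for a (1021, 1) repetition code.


Rate = k/n = 1/1021

1/1021


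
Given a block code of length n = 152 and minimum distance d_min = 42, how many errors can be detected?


Detection capability = d_min - 1 = 42 - 1 = 41

41 errors


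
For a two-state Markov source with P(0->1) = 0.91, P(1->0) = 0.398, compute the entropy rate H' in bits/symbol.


Stationary distribution: pi_0 = p10/(p01+p10) = 0.3043, pi_1 = 0.6957. Entropy rate H' = pi_0*H(p01) + pi_1*H(p10) = 0.3043*0.4365 + 0.6957*0.9698 = 0.8075

0.8075 bits/symbol


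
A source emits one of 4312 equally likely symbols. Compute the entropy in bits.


H = log2(n) = log2(4312) = 12.0741

12.0741 bits


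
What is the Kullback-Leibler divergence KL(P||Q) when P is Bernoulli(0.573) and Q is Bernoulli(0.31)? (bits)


KL = p*log2(p/q) + (1-p)*log2((1-p)/(1-q)) = 0.573*log2(0.573/0.31) + 0.427*log2(0.427/0.69) = 0.2122

0.2122 bits


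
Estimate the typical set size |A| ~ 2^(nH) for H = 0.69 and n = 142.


log2|A_typical| = nH = 142 * 0.69 = 97.98, so |A_typical| ~ 2^97.98 = 3.125e+29

3.125e+29


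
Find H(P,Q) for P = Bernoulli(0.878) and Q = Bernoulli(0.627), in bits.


H(P,Q) = -p*log2(q) - (1-p)*log2(1-q). -0.878*log2(0.627) = 0.591300; -0.122*log2(0.373) = 0.173576. H(P,Q) = 0.591300 + 0.173576 = 0.7649

0.7649 bits


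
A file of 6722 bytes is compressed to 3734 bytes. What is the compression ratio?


Ratio = original / compressed = 6722 / 3734 = 1.8002

1.8002


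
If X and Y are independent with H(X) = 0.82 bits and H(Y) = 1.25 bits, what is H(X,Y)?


For independent variables, H(X,Y) = H(X) + H(Y) = 0.82 + 1.25 = 2.07

2.07 bits


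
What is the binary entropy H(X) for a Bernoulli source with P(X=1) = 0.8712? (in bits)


H = -p*log2(p) - (1-p)*log2(1-p). -0.8712*log2(0.8712) = 0.173303; -0.1288*log2(0.1288) = 0.380835. H = 0.173303 + 0.380835 = 0.5541

0.5541 bits


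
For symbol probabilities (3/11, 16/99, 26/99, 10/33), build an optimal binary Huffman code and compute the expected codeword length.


Huffman construction (repeatedly merge the two least-probable nodes; each merge adds 1 bit to every symbol beneath it): 16/99 + 26/99 = 14/33; 3/11 + 10/33 = 19/33; 14/33 + 19/33 = 1. Resulting codeword lengths (in the order the probabilities were given): (2, 2, 2, 2). L_avg = sum(p_i * l_i) = 3/11*2 + 16/99*2 + 26/99*2 + 10/33*2 = 2

2.0 bits


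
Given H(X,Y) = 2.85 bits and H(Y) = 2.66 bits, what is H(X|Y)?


H(X|Y) = H(X,Y) - H(Y) = 2.85 - 2.66 = 0.19

0.19 bits


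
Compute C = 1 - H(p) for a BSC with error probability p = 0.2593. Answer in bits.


H(p) = -p*log2(p) - (1-p)*log2(1-p) = -0.2593*log2(0.2593) - 0.7407*log2(0.7407) = 0.504936 + 0.320752 = 0.8257. C = 1 - H(p) = 1 - 0.8257 = 0.1743

0.1743 bits


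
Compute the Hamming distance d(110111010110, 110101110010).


Count differing positions: . . . . ^ . ^ . . ^ . . = 3 differences

3


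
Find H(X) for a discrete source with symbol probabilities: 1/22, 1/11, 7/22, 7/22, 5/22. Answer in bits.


H = -sum(p_i * log2(p_i)). Terms: -(1/22)*log2(1/22) = 0.202701; -(1/11)*log2(1/11) = 0.314494; -(7/22)*log2(7/22) = 0.525661; -(7/22)*log2(7/22) = 0.525661; -(5/22)*log2(5/22) = 0.485796. H = 0.202701 + 0.314494 + 0.525661 + 0.525661 + 0.485796 = 2.0543

2.0543 bits


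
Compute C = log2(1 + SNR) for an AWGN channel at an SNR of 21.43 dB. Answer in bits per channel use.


SNR_linear = 10^(21.43/10) = 138.9953; C = log2(1 + SNR_linear) = log2(1 + 138.9953) = 7.1292

7.1292 bits/channel use


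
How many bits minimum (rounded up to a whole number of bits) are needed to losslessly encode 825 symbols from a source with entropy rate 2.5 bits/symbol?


Minimum bits >= n * H = 825 * 2.5 = 2062.5, rounded up to a whole number of bits = 2063

2063 bits


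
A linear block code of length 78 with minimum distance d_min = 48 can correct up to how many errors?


Correction capability = floor((d-1)/2) = floor((48-1)/2) = 23

23 errors


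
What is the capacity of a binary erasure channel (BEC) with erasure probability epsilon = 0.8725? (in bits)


C = 1 - epsilon = 1 - 0.8725 = 0.1275

0.1275 bits


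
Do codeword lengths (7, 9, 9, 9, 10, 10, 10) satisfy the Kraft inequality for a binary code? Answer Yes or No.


Kraft sum = sum(2^(-l_i)) = 0.0166, need <= 1. Result: satisfied (a binary prefix-free code with these lengths exists)

Yes


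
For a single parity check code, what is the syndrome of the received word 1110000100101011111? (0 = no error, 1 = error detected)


Syndrome = XOR of all bits = 1 XOR 1 XOR 1 XOR 0 XOR 0 XOR 0 XOR 0 XOR 1 XOR 0 XOR 0 XOR 1 XOR 0 XOR 1 XOR 0 XOR 1 XOR 1 XOR 1 XOR 1 XOR 1 = 1

1


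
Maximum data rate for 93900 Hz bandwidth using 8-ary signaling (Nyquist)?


Rate = 2 * B * log2(M) = 2 * 93900 * 3.0 = 563400.0

563400.0 bps


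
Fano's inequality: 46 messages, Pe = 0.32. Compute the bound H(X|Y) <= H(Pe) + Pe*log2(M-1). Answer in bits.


H(Pe) = -Pe*log2(Pe) - (1-Pe)*log2(1-Pe) = -0.32*log2(0.32) - 0.68*log2(0.68) = 0.526034 + 0.378347 = 0.9044. Pe*log2(M-1) = 0.32*log2(45) = 1.757393. Bound = H(Pe) + Pe*log2(M-1) = 0.526034 + 0.378347 + 1.757393 = 2.6618

2.6618 bits


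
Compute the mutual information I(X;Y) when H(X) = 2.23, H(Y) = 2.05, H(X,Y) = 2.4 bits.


I(X;Y) = H(X) + H(Y) - H(X,Y) = 2.23 + 2.05 - 2.4 = 1.88

1.88 bits
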